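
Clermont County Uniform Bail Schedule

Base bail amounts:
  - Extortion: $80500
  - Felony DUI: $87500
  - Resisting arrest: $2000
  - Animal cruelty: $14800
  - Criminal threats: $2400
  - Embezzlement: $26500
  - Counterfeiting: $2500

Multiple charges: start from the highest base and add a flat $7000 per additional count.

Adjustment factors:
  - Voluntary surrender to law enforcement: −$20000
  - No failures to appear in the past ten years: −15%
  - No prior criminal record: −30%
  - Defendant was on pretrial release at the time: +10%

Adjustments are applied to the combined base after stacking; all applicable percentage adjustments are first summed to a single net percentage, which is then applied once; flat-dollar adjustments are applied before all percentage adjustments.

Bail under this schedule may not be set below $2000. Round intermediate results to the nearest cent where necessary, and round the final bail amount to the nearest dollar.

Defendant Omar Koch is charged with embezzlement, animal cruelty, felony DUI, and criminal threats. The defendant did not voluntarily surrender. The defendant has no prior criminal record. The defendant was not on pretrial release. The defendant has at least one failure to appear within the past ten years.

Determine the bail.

$75950

Base amounts from the schedule: embezzlement $26500; animal cruelty $14800; felony DUI $87500; criminal threats $2400.
Stacking rule: highest base plus $7000 per additional charge. Highest is felony DUI at $87500; 3 additional charges → +$21000. Combined base = $108500.
No prior criminal record (−30%): $108500 × 0.7 = $75950.
$75950 is at or above the $2000 minimum.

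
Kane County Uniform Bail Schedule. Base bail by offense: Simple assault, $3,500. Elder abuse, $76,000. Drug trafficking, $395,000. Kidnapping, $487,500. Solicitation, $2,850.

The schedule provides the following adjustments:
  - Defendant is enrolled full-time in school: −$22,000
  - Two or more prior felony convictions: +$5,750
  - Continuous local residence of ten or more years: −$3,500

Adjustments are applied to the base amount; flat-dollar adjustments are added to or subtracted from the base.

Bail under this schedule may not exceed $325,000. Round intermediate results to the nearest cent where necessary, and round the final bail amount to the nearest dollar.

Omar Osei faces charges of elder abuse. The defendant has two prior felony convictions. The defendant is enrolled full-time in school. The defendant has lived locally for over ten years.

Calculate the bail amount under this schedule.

$56,250

Base amounts from the schedule: elder abuse $76,000.
Single charge. Combined base = $76,000.
Defendant is enrolled full-time in school (−$22,000 flat): $76,000 − $22,000 = $54,000.
Two or more prior felony convictions (+$5,750 flat): $54,000 + $5,750 = $59,750.
Continuous local residence of ten or more years (−$3,500 flat): $59,750 − $3,500 = $56,250.
$56,250 is within the $325,000 maximum.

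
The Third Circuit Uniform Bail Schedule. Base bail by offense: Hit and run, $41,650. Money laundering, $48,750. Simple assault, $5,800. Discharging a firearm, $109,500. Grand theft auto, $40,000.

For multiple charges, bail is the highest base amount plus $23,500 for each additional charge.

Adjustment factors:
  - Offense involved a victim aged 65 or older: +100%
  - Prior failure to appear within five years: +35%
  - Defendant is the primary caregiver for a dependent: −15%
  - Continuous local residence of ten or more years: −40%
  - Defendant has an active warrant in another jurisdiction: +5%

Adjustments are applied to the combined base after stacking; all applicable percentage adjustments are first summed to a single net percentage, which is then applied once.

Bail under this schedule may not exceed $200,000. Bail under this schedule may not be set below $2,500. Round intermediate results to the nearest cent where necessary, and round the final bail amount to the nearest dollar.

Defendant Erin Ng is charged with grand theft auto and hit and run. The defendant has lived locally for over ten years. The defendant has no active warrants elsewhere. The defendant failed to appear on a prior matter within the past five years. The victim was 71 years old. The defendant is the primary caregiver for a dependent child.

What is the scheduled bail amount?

$117,270

Base amounts from the schedule: grand theft auto $40,000; hit and run $41,650.
Stacking rule: highest base plus $23,500 per additional charge. Highest is hit and run at $41,650; 1 additional charge → +$23,500. Combined base = $65,150.
Net percentage adjustment: +100% +35% −15% −40% = +80%. $65,150 × 1.8 = $117,270.
$117,270 is within the $200,000 maximum.
$117,270 is at or above the $2,500 minimum.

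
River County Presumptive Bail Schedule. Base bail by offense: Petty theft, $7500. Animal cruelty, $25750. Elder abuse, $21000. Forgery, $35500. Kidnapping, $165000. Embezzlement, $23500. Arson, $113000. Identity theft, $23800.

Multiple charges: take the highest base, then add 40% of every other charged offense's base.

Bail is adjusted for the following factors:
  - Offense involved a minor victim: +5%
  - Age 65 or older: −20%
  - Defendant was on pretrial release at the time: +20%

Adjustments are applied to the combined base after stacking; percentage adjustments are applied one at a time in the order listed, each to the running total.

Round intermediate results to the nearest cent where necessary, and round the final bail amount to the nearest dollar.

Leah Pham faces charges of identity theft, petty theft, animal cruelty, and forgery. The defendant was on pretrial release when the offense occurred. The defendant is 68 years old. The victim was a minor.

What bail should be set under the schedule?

$58787

Base amounts from the schedule: identity theft $23800; petty theft $7500; animal cruelty $25750; forgery $35500.
Stacking rule: highest base plus 40% of each additional charge. Highest is forgery at $35500. Additional: $23800 × 40% = $9520; $7500 × 40% = $3000; $25750 × 40% = $10300. Combined base = $35500 + $22820 = $58320.
Offense involved a minor victim (+5%): $58320 × 1.05 = $61236.
Age 65 or older (−20%): $61236 × 0.8 = $48988.80.
Defendant was on pretrial release at the time (+20%): $48988.80 × 1.2 = $58786.56.
Rounded to the nearest dollar: $58787.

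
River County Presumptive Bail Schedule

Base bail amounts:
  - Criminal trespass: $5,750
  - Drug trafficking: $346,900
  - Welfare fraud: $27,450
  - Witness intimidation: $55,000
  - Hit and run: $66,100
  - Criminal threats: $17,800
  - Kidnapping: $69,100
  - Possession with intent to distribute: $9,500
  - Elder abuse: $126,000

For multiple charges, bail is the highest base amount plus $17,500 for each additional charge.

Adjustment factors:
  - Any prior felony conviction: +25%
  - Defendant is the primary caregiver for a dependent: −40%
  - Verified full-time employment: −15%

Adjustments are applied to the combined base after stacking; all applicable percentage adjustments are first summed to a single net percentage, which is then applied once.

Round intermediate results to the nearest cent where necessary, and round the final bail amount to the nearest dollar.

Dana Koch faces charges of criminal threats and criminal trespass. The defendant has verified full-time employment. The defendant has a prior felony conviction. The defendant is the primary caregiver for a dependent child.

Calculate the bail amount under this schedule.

$24,710

Base amounts from the schedule: criminal threats $17,800; criminal trespass $5,750.
Stacking rule: highest base plus $17,500 per additional charge. Highest is criminal threats at $17,800; 1 additional charge → +$17,500. Combined base = $35,300.
Net percentage adjustment: +25% −40% −15% = −30%. $35,300 × 0.7 = $24,710.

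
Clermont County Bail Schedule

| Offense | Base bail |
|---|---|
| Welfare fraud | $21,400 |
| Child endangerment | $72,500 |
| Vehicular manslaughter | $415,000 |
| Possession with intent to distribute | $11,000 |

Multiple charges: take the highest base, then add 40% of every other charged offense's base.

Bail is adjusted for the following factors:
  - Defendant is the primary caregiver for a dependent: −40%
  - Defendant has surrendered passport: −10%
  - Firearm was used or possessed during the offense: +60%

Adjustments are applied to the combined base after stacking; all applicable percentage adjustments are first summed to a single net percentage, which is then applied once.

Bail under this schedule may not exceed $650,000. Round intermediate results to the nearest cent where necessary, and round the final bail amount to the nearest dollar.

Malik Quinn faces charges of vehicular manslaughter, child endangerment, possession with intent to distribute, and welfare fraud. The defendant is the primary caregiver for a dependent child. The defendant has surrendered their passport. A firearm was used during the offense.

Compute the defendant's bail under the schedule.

$502,656

Base amounts from the schedule: vehicular manslaughter $415,000; child endangerment $72,500; possession with intent to distribute $11,000; welfare fraud $21,400.
Stacking rule: highest base plus 40% of each additional charge. Highest is vehicular manslaughter at $415,000. Additional: $72,500 × 40% = $29,000; $11,000 × 40% = $4,400; $21,400 × 40% = $8,560. Combined base = $415,000 + $41,960 = $456,960.
Net percentage adjustment: −40% −10% +60% = +10%. $456,960 × 1.1 = $502,656.
$502,656 is within the $650,000 maximum.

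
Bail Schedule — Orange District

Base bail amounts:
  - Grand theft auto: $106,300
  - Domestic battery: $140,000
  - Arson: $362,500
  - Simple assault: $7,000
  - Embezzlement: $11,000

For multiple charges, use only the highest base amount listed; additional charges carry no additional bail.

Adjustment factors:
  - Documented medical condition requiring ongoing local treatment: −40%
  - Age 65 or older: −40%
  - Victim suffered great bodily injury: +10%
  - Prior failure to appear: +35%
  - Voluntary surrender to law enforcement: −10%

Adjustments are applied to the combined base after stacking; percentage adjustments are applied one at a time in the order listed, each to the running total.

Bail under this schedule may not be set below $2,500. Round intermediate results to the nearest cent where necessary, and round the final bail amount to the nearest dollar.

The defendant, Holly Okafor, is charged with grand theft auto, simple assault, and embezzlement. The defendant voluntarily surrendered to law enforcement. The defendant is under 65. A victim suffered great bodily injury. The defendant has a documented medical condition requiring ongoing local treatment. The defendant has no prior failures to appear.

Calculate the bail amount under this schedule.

Base amounts from the schedule: grand theft auto $106,300; simple assault $7,000; embezzlement $11,000.
Stacking rule: use the highest base only. Highest is grand theft auto at $106,300. Combined base = $106,300.
Documented medical condition requiring ongoing local treatment (−40%): $106,300 × 0.6 = $63,780.
Victim suffered great bodily injury (+10%): $63,780 × 1.1 = $70,158.
Voluntary surrender to law enforcement (−10%): $70,158 × 0.9 = $63,142.20.
$63,142.20 is at or above the $2,500 minimum.
Rounded to the nearest dollar: $63,142.

$63,142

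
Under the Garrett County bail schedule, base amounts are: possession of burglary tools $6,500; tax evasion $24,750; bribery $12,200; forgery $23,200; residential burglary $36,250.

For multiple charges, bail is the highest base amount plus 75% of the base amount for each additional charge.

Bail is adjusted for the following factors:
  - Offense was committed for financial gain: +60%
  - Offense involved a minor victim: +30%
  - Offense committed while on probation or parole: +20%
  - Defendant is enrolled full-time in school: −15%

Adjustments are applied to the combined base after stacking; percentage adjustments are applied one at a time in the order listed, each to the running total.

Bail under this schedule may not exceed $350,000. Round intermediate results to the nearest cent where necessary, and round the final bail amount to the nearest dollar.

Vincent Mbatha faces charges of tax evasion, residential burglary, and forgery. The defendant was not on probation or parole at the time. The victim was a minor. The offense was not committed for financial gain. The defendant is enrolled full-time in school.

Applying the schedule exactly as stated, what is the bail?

$79,795

Base amounts from the schedule: tax evasion $24,750; residential burglary $36,250; forgery $23,200.
Stacking rule: highest base plus 75% of each additional charge. Highest is residential burglary at $36,250. Additional: $24,750 × 75% = $18,562.50; $23,200 × 75% = $17,400. Combined base = $36,250 + $35,962.50 = $72,212.50.
Offense involved a minor victim (+30%): $72,212.50 × 1.3 = $93,876.25.
Defendant is enrolled full-time in school (−15%): $93,876.25 × 0.85 = $79,794.81.
$79,794.81 is within the $350,000 maximum.
Rounded to the nearest dollar: $79,795.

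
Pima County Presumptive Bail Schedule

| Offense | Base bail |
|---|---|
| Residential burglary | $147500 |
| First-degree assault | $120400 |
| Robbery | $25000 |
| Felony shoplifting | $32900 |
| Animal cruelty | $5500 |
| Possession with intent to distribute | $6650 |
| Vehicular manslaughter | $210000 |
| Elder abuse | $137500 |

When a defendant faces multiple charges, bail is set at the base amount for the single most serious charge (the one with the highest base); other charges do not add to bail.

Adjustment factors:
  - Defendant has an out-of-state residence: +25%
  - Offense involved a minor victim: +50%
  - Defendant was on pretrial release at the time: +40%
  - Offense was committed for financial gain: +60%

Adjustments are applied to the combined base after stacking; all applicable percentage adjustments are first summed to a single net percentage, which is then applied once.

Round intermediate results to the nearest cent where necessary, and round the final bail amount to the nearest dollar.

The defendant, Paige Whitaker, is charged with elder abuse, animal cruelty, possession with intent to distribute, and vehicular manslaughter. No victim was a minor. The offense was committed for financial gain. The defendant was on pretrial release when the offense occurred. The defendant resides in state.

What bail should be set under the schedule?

Base amounts from the schedule: elder abuse $137500; animal cruelty $5500; possession with intent to distribute $6650; vehicular manslaughter $210000.
Stacking rule: use the highest base only. Highest is vehicular manslaughter at $210000. Combined base = $210000.
Net percentage adjustment: +40% +60% = +100%. $210000 × 2 = $420000.

$420000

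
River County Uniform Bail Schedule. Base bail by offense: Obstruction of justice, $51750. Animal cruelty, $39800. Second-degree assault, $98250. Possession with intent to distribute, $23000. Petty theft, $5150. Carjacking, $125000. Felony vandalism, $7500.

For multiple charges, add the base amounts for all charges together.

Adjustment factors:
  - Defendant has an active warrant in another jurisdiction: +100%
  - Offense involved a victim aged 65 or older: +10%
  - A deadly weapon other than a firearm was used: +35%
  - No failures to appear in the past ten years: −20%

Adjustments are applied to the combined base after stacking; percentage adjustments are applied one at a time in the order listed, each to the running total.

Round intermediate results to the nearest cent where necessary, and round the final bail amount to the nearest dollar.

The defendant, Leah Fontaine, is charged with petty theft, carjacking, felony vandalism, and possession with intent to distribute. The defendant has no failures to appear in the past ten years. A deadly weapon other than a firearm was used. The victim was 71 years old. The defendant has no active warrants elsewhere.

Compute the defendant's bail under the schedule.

Base amounts from the schedule: petty theft $5150; carjacking $125000; felony vandalism $7500; possession with intent to distribute $23000.
Stacking rule: sum of all bases. $5150 + $125000 + $7500 + $23000 = $160650.
Offense involved a victim aged 65 or older (+10%): $160650 × 1.1 = $176715.
A deadly weapon other than a firearm was used (+35%): $176715 × 1.35 = $238565.25.
No failures to appear in the past ten years (−20%): $238565.25 × 0.8 = $190852.20.
Rounded to the nearest dollar: $190852.

$190852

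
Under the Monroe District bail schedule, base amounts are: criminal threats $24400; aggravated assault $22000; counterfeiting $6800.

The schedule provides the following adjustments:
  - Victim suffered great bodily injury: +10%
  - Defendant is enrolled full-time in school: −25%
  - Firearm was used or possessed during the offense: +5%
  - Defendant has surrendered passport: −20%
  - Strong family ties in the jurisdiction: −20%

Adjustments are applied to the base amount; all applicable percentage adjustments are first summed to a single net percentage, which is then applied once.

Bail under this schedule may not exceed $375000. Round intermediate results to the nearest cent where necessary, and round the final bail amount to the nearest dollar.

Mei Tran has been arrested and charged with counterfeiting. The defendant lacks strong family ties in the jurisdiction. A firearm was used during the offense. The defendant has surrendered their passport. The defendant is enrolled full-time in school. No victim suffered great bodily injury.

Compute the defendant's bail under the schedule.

$4080

Base amounts from the schedule: counterfeiting $6800.
Single charge. Combined base = $6800.
Net percentage adjustment: −25% +5% −20% = −40%. $6800 × 0.6 = $4080.
$4080 is within the $375000 maximum.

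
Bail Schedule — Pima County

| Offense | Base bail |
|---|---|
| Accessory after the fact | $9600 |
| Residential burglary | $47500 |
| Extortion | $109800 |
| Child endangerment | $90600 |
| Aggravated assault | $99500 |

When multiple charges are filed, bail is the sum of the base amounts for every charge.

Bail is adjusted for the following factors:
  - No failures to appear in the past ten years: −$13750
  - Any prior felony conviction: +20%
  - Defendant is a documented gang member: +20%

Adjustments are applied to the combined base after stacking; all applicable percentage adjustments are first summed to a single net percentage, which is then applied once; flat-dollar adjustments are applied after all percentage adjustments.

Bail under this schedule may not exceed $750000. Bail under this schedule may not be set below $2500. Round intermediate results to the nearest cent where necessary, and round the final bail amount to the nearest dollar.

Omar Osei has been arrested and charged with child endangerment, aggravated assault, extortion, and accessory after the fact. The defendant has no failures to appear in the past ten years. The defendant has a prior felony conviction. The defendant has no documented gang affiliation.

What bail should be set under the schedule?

$357650

Base amounts from the schedule: child endangerment $90600; aggravated assault $99500; extortion $109800; accessory after the fact $9600.
Stacking rule: sum of all bases. $90600 + $99500 + $109800 + $9600 = $309500.
Any prior felony conviction (+20%): $309500 × 1.2 = $371400.
No failures to appear in the past ten years (−$13750 flat): $371400 − $13750 = $357650.
$357650 is within the $750000 maximum.
$357650 is at or above the $2500 minimum.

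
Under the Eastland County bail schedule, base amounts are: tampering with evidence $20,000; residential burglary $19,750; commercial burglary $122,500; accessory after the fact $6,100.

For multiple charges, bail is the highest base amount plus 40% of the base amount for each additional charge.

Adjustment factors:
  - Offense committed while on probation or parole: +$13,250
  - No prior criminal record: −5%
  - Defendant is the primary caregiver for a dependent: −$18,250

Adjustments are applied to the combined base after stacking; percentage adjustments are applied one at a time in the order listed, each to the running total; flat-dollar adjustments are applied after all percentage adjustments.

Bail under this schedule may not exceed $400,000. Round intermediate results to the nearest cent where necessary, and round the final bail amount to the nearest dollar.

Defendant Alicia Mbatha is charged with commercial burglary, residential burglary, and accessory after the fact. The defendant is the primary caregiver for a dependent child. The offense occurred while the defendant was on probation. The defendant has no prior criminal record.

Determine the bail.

Base amounts from the schedule: commercial burglary $122,500; residential burglary $19,750; accessory after the fact $6,100.
Stacking rule: highest base plus 40% of each additional charge. Highest is commercial burglary at $122,500. Additional: $19,750 × 40% = $7,900; $6,100 × 40% = $2,440. Combined base = $122,500 + $10,340 = $132,840.
No prior criminal record (−5%): $132,840 × 0.95 = $126,198.
Offense committed while on probation or parole (+$13,250 flat): $126,198 + $13,250 = $139,448.
Defendant is the primary caregiver for a dependent (−$18,250 flat): $139,448 − $18,250 = $121,198.
$121,198 is within the $400,000 maximum.

$121,198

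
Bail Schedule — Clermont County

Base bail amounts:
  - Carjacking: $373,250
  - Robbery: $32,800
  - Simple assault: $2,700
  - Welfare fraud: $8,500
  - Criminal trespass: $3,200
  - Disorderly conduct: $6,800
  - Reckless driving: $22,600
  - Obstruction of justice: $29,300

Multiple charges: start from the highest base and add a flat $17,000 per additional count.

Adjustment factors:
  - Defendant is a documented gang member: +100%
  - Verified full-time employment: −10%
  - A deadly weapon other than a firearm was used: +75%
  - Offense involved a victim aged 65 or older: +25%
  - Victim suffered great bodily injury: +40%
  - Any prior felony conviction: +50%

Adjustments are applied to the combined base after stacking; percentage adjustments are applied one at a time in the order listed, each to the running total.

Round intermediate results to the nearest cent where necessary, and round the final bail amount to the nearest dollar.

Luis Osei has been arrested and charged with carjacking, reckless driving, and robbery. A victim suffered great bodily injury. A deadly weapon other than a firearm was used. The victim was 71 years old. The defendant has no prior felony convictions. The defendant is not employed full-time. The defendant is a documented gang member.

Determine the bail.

Base amounts from the schedule: carjacking $373,250; reckless driving $22,600; robbery $32,800.
Stacking rule: highest base plus $17,000 per additional charge. Highest is carjacking at $373,250; 2 additional charges → +$34,000. Combined base = $407,250.
Defendant is a documented gang member (+100%): $407,250 × 2 = $814,500.
A deadly weapon other than a firearm was used (+75%): $814,500 × 1.75 = $1,425,375.
Offense involved a victim aged 65 or older (+25%): $1,425,375 × 1.25 = $1,781,718.75.
Victim suffered great bodily injury (+40%): $1,781,718.75 × 1.4 = $2,494,406.25.
Rounded to the nearest dollar: $2,494,406.

$2,494,406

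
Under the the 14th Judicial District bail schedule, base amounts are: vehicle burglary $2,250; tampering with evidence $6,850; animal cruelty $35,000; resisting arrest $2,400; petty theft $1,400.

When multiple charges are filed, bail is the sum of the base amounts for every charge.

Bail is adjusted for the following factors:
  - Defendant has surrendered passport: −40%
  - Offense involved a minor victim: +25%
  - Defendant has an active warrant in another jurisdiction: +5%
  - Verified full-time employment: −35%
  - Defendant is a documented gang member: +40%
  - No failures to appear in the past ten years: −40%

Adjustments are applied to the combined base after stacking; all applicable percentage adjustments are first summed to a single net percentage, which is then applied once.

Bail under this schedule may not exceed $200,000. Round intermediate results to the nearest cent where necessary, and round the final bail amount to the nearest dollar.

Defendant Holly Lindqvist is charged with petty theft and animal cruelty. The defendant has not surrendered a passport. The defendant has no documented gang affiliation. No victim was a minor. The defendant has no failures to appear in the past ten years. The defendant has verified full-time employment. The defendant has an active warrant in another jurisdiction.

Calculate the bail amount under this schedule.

$10,920

Base amounts from the schedule: petty theft $1,400; animal cruelty $35,000.
Stacking rule: sum of all bases. $1,400 + $35,000 = $36,400.
Net percentage adjustment: +5% −35% −40% = −70%. $36,400 × 0.3 = $10,920.
$10,920 is within the $200,000 maximum.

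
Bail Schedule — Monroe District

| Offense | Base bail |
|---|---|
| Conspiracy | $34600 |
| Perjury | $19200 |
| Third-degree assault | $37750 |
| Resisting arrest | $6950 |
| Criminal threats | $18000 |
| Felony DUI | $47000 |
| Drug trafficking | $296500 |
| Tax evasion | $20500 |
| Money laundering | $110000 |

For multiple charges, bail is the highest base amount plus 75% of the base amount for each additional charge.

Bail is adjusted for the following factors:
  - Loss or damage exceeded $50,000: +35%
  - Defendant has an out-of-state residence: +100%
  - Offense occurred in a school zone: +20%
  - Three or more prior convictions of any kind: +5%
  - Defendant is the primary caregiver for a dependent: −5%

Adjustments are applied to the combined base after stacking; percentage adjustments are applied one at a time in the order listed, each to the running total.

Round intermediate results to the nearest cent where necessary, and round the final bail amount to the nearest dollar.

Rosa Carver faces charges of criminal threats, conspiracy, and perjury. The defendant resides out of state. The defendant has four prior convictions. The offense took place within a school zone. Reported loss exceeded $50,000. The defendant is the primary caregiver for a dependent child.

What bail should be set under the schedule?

$201994

Base amounts from the schedule: criminal threats $18000; conspiracy $34600; perjury $19200.
Stacking rule: highest base plus 75% of each additional charge. Highest is conspiracy at $34600. Additional: $18000 × 75% = $13500; $19200 × 75% = $14400. Combined base = $34600 + $27900 = $62500.
Loss or damage exceeded $50,000 (+35%): $62500 × 1.35 = $84375.
Defendant has an out-of-state residence (+100%): $84375 × 2 = $168750.
Offense occurred in a school zone (+20%): $168750 × 1.2 = $202500.
Three or more prior convictions of any kind (+5%): $202500 × 1.05 = $212625.
Defendant is the primary caregiver for a dependent (−5%): $212625 × 0.95 = $201993.75.
Rounded to the nearest dollar: $201994.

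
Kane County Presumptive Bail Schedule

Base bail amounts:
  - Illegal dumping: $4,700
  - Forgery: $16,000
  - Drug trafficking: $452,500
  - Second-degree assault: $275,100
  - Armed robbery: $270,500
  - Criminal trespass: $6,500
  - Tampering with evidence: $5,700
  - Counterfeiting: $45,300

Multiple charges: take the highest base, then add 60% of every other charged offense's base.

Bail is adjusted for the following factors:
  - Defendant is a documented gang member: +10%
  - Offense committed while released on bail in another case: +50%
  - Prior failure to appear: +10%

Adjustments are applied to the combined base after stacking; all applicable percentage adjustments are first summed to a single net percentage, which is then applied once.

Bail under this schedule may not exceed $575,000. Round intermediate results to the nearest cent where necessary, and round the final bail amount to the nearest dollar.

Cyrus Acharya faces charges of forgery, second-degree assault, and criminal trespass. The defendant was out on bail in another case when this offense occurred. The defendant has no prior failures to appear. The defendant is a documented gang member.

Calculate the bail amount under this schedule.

Base amounts from the schedule: forgery $16,000; second-degree assault $275,100; criminal trespass $6,500.
Stacking rule: highest base plus 60% of each additional charge. Highest is second-degree assault at $275,100. Additional: $16,000 × 60% = $9,600; $6,500 × 60% = $3,900. Combined base = $275,100 + $13,500 = $288,600.
Net percentage adjustment: +10% +50% = +60%. $288,600 × 1.6 = $461,760.
$461,760 is within the $575,000 maximum.

$461,760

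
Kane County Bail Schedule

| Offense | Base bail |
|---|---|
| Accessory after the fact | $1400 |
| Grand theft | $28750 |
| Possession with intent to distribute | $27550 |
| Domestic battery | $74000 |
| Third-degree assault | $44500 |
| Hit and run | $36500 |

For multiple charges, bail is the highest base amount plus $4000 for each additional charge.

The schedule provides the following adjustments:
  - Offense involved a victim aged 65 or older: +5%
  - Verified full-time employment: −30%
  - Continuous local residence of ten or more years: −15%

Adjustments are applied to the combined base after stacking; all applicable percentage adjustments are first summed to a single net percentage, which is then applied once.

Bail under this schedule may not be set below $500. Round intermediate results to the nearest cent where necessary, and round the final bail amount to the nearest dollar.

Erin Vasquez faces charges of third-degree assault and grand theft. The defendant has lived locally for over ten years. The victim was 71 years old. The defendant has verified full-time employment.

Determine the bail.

Base amounts from the schedule: third-degree assault $44500; grand theft $28750.
Stacking rule: highest base plus $4000 per additional charge. Highest is third-degree assault at $44500; 1 additional charge → +$4000. Combined base = $48500.
Net percentage adjustment: +5% −30% −15% = −40%. $48500 × 0.6 = $29100.
$29100 is at or above the $500 minimum.

$29100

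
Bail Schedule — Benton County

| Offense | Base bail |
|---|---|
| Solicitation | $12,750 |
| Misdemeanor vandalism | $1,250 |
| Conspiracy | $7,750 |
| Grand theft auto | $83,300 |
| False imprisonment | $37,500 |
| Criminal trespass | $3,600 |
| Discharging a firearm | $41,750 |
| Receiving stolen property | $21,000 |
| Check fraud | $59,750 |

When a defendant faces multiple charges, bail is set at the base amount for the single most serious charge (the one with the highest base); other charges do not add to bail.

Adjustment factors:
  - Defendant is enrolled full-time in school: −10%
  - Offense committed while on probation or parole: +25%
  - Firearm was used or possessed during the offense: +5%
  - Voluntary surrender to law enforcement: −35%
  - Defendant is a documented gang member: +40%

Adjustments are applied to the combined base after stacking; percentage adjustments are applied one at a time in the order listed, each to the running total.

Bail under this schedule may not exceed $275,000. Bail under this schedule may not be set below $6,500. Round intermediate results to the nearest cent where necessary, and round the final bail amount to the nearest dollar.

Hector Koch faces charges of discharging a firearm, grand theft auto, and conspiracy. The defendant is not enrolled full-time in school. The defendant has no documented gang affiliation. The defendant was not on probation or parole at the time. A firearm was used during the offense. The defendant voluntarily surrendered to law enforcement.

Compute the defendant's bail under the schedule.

$56,852

Base amounts from the schedule: discharging a firearm $41,750; grand theft auto $83,300; conspiracy $7,750.
Stacking rule: use the highest base only. Highest is grand theft auto at $83,300. Combined base = $83,300.
Firearm was used or possessed during the offense (+5%): $83,300 × 1.05 = $87,465.
Voluntary surrender to law enforcement (−35%): $87,465 × 0.65 = $56,852.25.
$56,852.25 is within the $275,000 maximum.
$56,852.25 is at or above the $6,500 minimum.
Rounded to the nearest dollar: $56,852.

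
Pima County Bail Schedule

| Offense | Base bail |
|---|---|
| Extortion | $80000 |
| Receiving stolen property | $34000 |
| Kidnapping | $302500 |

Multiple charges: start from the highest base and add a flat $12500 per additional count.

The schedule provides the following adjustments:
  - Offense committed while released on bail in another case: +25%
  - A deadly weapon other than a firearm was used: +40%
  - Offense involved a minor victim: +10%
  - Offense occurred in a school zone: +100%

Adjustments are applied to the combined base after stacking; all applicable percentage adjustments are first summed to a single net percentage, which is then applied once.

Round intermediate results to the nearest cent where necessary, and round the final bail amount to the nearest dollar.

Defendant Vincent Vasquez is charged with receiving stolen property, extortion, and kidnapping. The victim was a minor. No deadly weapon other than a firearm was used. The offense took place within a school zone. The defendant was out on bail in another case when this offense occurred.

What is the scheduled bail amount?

Base amounts from the schedule: receiving stolen property $34000; extortion $80000; kidnapping $302500.
Stacking rule: highest base plus $12500 per additional charge. Highest is kidnapping at $302500; 2 additional charges → +$25000. Combined base = $327500.
Net percentage adjustment: +25% +10% +100% = +135%. $327500 × 2.35 = $769625.

$769625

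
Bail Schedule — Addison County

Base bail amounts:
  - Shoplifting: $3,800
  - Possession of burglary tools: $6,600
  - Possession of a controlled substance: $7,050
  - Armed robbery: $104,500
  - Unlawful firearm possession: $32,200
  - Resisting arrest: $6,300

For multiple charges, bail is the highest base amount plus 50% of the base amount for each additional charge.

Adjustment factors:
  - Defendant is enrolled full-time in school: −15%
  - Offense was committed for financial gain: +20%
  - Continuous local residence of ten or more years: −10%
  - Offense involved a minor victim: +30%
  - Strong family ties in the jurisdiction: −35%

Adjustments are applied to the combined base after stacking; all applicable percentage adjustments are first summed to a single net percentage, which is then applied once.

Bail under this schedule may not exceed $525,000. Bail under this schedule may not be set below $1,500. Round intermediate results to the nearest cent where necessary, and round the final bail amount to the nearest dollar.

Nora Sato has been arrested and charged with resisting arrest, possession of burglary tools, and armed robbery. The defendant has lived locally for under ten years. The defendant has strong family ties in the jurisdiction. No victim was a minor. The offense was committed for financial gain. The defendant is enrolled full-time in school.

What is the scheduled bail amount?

Base amounts from the schedule: resisting arrest $6,300; possession of burglary tools $6,600; armed robbery $104,500.
Stacking rule: highest base plus 50% of each additional charge. Highest is armed robbery at $104,500. Additional: $6,300 × 50% = $3,150; $6,600 × 50% = $3,300. Combined base = $104,500 + $6,450 = $110,950.
Net percentage adjustment: −15% +20% −35% = −30%. $110,950 × 0.7 = $77,665.
$77,665 is within the $525,000 maximum.
$77,665 is at or above the $1,500 minimum.

$77,665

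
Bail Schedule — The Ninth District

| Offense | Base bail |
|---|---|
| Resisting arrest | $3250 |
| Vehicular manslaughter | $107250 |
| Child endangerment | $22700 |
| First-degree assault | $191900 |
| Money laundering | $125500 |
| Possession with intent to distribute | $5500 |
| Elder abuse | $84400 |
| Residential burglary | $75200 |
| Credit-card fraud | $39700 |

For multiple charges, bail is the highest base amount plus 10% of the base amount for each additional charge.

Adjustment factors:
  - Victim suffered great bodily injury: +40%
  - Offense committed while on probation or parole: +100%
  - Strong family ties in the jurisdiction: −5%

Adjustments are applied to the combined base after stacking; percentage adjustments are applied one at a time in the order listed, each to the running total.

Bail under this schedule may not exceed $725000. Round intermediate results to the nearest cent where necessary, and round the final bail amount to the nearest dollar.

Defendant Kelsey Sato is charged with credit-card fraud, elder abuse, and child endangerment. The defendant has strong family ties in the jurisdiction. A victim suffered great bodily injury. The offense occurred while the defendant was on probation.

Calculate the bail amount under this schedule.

$241102

Base amounts from the schedule: credit-card fraud $39700; elder abuse $84400; child endangerment $22700.
Stacking rule: highest base plus 10% of each additional charge. Highest is elder abuse at $84400. Additional: $39700 × 10% = $3970; $22700 × 10% = $2270. Combined base = $84400 + $6240 = $90640.
Victim suffered great bodily injury (+40%): $90640 × 1.4 = $126896.
Offense committed while on probation or parole (+100%): $126896 × 2 = $253792.
Strong family ties in the jurisdiction (−5%): $253792 × 0.95 = $241102.40.
$241102.40 is within the $725000 maximum.
Rounded to the nearest dollar: $241102.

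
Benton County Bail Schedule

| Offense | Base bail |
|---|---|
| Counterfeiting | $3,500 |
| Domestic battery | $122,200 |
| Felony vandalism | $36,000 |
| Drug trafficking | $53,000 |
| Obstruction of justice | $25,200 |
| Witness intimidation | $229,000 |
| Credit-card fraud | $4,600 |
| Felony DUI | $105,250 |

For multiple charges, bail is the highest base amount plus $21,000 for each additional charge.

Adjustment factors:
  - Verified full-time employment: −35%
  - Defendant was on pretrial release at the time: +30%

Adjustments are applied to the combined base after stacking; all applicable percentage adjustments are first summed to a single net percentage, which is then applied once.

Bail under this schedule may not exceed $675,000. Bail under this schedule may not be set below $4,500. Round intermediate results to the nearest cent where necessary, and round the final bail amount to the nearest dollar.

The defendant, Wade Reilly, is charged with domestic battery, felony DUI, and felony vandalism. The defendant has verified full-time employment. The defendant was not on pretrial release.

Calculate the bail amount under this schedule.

Base amounts from the schedule: domestic battery $122,200; felony DUI $105,250; felony vandalism $36,000.
Stacking rule: highest base plus $21,000 per additional charge. Highest is domestic battery at $122,200; 2 additional charges → +$42,000. Combined base = $164,200.
Verified full-time employment (−35%): $164,200 × 0.65 = $106,730.
$106,730 is within the $675,000 maximum.
$106,730 is at or above the $4,500 minimum.

$106,730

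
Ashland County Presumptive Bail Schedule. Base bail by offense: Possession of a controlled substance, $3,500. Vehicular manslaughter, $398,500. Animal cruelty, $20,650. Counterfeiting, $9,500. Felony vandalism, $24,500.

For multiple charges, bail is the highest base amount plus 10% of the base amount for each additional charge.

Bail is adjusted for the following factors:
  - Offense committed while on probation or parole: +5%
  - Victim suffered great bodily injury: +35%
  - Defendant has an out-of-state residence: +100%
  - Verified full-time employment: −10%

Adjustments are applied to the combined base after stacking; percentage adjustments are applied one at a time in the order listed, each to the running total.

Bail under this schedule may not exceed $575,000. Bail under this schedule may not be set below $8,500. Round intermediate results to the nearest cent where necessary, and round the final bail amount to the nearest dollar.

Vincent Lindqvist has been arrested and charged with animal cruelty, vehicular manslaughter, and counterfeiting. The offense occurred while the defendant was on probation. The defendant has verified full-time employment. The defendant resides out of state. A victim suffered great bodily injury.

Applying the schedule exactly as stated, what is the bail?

Base amounts from the schedule: animal cruelty $20,650; vehicular manslaughter $398,500; counterfeiting $9,500.
Stacking rule: highest base plus 10% of each additional charge. Highest is vehicular manslaughter at $398,500. Additional: $20,650 × 10% = $2,065; $9,500 × 10% = $950. Combined base = $398,500 + $3,015 = $401,515.
Offense committed while on probation or parole (+5%): $401,515 × 1.05 = $421,590.75.
Victim suffered great bodily injury (+35%): $421,590.75 × 1.35 = $569,147.51.
Defendant has an out-of-state residence (+100%): $569,147.51 × 2 = $1,138,295.02.
Verified full-time employment (−10%): $1,138,295.02 × 0.9 = $1,024,465.52.
Result $1,024,465.52 exceeds the maximum of $575,000; bail is capped at $575,000.
$575,000 is at or above the $8,500 minimum.

$575,000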